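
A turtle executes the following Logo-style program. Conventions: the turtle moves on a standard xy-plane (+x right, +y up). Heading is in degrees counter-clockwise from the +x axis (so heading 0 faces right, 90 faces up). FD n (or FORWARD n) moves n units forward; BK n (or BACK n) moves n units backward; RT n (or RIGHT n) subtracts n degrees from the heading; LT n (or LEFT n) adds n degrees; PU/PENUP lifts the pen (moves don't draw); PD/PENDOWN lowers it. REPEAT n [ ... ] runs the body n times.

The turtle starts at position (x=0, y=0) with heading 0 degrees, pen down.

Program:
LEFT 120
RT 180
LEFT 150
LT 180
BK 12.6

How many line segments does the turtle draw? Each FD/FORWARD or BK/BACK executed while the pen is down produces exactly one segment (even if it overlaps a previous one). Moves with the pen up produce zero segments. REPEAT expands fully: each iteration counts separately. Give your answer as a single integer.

Answer: 1

Derivation:
Executing turtle program step by step:
Start: pos=(0,0), heading=0, pen down
LT 120: heading 0 -> 120
RT 180: heading 120 -> 300
LT 150: heading 300 -> 90
LT 180: heading 90 -> 270
BK 12.6: (0,0) -> (0,12.6) [heading=270, draw]
Final: pos=(0,12.6), heading=270, 1 segment(s) drawn
Segments drawn: 1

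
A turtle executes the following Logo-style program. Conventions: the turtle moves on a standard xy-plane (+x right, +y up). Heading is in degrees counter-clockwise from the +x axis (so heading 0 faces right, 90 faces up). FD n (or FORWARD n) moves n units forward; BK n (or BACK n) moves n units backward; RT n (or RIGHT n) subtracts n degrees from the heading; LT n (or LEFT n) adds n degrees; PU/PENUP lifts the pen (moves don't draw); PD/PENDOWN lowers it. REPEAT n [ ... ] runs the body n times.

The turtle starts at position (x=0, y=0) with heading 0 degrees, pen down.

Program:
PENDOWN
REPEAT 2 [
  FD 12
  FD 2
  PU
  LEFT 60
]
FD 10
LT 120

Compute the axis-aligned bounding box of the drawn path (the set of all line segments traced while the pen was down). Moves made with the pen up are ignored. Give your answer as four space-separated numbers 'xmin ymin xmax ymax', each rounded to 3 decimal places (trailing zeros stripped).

Answer: 0 0 14 0

Derivation:
Executing turtle program step by step:
Start: pos=(0,0), heading=0, pen down
PD: pen down
REPEAT 2 [
  -- iteration 1/2 --
  FD 12: (0,0) -> (12,0) [heading=0, draw]
  FD 2: (12,0) -> (14,0) [heading=0, draw]
  PU: pen up
  LT 60: heading 0 -> 60
  -- iteration 2/2 --
  FD 12: (14,0) -> (20,10.392) [heading=60, move]
  FD 2: (20,10.392) -> (21,12.124) [heading=60, move]
  PU: pen up
  LT 60: heading 60 -> 120
]
FD 10: (21,12.124) -> (16,20.785) [heading=120, move]
LT 120: heading 120 -> 240
Final: pos=(16,20.785), heading=240, 2 segment(s) drawn

Segment endpoints: x in {0, 12, 14}, y in {0}
xmin=0, ymin=0, xmax=14, ymax=0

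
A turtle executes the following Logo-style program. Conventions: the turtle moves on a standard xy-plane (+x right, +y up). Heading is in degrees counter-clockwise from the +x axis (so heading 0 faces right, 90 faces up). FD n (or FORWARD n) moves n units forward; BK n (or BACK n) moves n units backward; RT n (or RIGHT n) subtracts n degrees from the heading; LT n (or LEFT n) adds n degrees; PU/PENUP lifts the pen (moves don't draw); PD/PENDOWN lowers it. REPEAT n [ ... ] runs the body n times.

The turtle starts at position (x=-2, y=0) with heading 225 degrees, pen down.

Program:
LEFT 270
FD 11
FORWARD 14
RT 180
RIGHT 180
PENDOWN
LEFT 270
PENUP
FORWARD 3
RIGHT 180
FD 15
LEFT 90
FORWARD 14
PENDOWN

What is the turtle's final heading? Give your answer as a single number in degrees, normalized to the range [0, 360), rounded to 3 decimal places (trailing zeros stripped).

Executing turtle program step by step:
Start: pos=(-2,0), heading=225, pen down
LT 270: heading 225 -> 135
FD 11: (-2,0) -> (-9.778,7.778) [heading=135, draw]
FD 14: (-9.778,7.778) -> (-19.678,17.678) [heading=135, draw]
RT 180: heading 135 -> 315
RT 180: heading 315 -> 135
PD: pen down
LT 270: heading 135 -> 45
PU: pen up
FD 3: (-19.678,17.678) -> (-17.556,19.799) [heading=45, move]
RT 180: heading 45 -> 225
FD 15: (-17.556,19.799) -> (-28.163,9.192) [heading=225, move]
LT 90: heading 225 -> 315
FD 14: (-28.163,9.192) -> (-18.263,-0.707) [heading=315, move]
PD: pen down
Final: pos=(-18.263,-0.707), heading=315, 2 segment(s) drawn

Answer: 315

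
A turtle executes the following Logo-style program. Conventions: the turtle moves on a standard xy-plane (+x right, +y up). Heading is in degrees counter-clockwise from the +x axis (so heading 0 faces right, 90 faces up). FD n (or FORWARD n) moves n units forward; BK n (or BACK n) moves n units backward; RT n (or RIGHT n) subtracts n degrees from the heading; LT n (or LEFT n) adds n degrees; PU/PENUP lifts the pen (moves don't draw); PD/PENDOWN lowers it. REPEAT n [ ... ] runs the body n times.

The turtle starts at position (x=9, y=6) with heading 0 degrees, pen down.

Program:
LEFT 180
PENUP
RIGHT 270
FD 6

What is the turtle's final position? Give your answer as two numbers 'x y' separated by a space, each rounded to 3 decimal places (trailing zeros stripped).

Answer: 9 0

Derivation:
Executing turtle program step by step:
Start: pos=(9,6), heading=0, pen down
LT 180: heading 0 -> 180
PU: pen up
RT 270: heading 180 -> 270
FD 6: (9,6) -> (9,0) [heading=270, move]
Final: pos=(9,0), heading=270, 0 segment(s) drawn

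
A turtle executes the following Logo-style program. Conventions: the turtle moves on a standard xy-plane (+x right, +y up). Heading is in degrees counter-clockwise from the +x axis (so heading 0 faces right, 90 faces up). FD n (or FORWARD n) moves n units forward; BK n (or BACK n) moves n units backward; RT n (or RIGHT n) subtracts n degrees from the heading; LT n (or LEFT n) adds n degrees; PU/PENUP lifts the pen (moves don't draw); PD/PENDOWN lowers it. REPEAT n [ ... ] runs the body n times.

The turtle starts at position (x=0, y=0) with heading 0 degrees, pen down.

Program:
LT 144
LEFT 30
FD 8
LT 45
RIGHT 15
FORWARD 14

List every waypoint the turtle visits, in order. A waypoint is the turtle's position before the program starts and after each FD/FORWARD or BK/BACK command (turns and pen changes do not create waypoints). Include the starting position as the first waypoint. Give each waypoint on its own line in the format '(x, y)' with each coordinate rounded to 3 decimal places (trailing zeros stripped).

Executing turtle program step by step:
Start: pos=(0,0), heading=0, pen down
LT 144: heading 0 -> 144
LT 30: heading 144 -> 174
FD 8: (0,0) -> (-7.956,0.836) [heading=174, draw]
LT 45: heading 174 -> 219
RT 15: heading 219 -> 204
FD 14: (-7.956,0.836) -> (-20.746,-4.858) [heading=204, draw]
Final: pos=(-20.746,-4.858), heading=204, 2 segment(s) drawn
Waypoints (3 total):
(0, 0)
(-7.956, 0.836)
(-20.746, -4.858)

Answer: (0, 0)
(-7.956, 0.836)
(-20.746, -4.858)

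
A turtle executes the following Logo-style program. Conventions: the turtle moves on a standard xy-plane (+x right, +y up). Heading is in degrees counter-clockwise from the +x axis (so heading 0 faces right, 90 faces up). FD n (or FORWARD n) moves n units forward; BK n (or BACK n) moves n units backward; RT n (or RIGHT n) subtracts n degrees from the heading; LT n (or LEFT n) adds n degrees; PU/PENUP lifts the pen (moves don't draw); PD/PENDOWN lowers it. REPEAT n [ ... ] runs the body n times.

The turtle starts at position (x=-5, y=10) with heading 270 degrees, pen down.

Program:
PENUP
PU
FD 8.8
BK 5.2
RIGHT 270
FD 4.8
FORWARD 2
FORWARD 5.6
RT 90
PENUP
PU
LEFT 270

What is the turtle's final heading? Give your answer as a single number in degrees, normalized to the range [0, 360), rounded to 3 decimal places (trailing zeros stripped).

Answer: 180

Derivation:
Executing turtle program step by step:
Start: pos=(-5,10), heading=270, pen down
PU: pen up
PU: pen up
FD 8.8: (-5,10) -> (-5,1.2) [heading=270, move]
BK 5.2: (-5,1.2) -> (-5,6.4) [heading=270, move]
RT 270: heading 270 -> 0
FD 4.8: (-5,6.4) -> (-0.2,6.4) [heading=0, move]
FD 2: (-0.2,6.4) -> (1.8,6.4) [heading=0, move]
FD 5.6: (1.8,6.4) -> (7.4,6.4) [heading=0, move]
RT 90: heading 0 -> 270
PU: pen up
PU: pen up
LT 270: heading 270 -> 180
Final: pos=(7.4,6.4), heading=180, 0 segment(s) drawn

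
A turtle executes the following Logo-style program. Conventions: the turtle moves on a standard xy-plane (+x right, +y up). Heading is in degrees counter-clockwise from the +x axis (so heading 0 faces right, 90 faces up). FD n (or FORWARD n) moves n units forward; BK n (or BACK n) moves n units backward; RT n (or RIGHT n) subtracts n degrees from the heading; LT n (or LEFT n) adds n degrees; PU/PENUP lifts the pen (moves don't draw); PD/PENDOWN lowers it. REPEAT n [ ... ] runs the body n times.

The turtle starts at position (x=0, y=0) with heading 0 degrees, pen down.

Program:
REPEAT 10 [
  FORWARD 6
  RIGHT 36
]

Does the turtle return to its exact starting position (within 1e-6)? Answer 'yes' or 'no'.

Answer: yes

Derivation:
Executing turtle program step by step:
Start: pos=(0,0), heading=0, pen down
REPEAT 10 [
  -- iteration 1/10 --
  FD 6: (0,0) -> (6,0) [heading=0, draw]
  RT 36: heading 0 -> 324
  -- iteration 2/10 --
  FD 6: (6,0) -> (10.854,-3.527) [heading=324, draw]
  RT 36: heading 324 -> 288
  -- iteration 3/10 --
  FD 6: (10.854,-3.527) -> (12.708,-9.233) [heading=288, draw]
  RT 36: heading 288 -> 252
  -- iteration 4/10 --
  FD 6: (12.708,-9.233) -> (10.854,-14.939) [heading=252, draw]
  RT 36: heading 252 -> 216
  -- iteration 5/10 --
  FD 6: (10.854,-14.939) -> (6,-18.466) [heading=216, draw]
  RT 36: heading 216 -> 180
  -- iteration 6/10 --
  FD 6: (6,-18.466) -> (0,-18.466) [heading=180, draw]
  RT 36: heading 180 -> 144
  -- iteration 7/10 --
  FD 6: (0,-18.466) -> (-4.854,-14.939) [heading=144, draw]
  RT 36: heading 144 -> 108
  -- iteration 8/10 --
  FD 6: (-4.854,-14.939) -> (-6.708,-9.233) [heading=108, draw]
  RT 36: heading 108 -> 72
  -- iteration 9/10 --
  FD 6: (-6.708,-9.233) -> (-4.854,-3.527) [heading=72, draw]
  RT 36: heading 72 -> 36
  -- iteration 10/10 --
  FD 6: (-4.854,-3.527) -> (0,0) [heading=36, draw]
  RT 36: heading 36 -> 0
]
Final: pos=(0,0), heading=0, 10 segment(s) drawn

Start position: (0, 0)
Final position: (0, 0)
Distance = 0; < 1e-6 -> CLOSED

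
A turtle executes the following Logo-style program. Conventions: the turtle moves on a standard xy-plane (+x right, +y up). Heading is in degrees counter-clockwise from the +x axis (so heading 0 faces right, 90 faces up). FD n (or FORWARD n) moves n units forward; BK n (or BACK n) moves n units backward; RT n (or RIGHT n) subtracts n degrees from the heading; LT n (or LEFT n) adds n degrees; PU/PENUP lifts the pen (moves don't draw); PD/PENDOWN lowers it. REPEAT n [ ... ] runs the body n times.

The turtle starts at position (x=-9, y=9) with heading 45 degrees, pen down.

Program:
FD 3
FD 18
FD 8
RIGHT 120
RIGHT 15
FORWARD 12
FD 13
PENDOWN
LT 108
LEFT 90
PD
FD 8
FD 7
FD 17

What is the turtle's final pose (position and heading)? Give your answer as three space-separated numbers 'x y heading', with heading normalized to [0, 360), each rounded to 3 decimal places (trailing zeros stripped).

Answer: 1.618 34.94 108

Derivation:
Executing turtle program step by step:
Start: pos=(-9,9), heading=45, pen down
FD 3: (-9,9) -> (-6.879,11.121) [heading=45, draw]
FD 18: (-6.879,11.121) -> (5.849,23.849) [heading=45, draw]
FD 8: (5.849,23.849) -> (11.506,29.506) [heading=45, draw]
RT 120: heading 45 -> 285
RT 15: heading 285 -> 270
FD 12: (11.506,29.506) -> (11.506,17.506) [heading=270, draw]
FD 13: (11.506,17.506) -> (11.506,4.506) [heading=270, draw]
PD: pen down
LT 108: heading 270 -> 18
LT 90: heading 18 -> 108
PD: pen down
FD 8: (11.506,4.506) -> (9.034,12.115) [heading=108, draw]
FD 7: (9.034,12.115) -> (6.871,18.772) [heading=108, draw]
FD 17: (6.871,18.772) -> (1.618,34.94) [heading=108, draw]
Final: pos=(1.618,34.94), heading=108, 8 segment(s) drawn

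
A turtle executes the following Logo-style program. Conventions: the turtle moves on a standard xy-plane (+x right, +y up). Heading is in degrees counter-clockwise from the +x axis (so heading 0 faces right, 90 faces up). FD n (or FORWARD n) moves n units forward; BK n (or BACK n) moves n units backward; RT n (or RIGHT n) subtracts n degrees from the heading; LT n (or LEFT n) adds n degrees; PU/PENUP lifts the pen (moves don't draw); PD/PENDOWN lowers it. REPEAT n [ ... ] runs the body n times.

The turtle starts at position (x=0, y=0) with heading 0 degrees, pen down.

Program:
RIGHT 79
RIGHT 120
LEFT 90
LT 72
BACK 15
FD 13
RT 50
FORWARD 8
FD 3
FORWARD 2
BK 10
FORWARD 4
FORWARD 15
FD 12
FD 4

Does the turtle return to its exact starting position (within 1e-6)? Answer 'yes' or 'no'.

Answer: no

Derivation:
Executing turtle program step by step:
Start: pos=(0,0), heading=0, pen down
RT 79: heading 0 -> 281
RT 120: heading 281 -> 161
LT 90: heading 161 -> 251
LT 72: heading 251 -> 323
BK 15: (0,0) -> (-11.98,9.027) [heading=323, draw]
FD 13: (-11.98,9.027) -> (-1.597,1.204) [heading=323, draw]
RT 50: heading 323 -> 273
FD 8: (-1.597,1.204) -> (-1.179,-6.785) [heading=273, draw]
FD 3: (-1.179,-6.785) -> (-1.022,-9.781) [heading=273, draw]
FD 2: (-1.022,-9.781) -> (-0.917,-11.779) [heading=273, draw]
BK 10: (-0.917,-11.779) -> (-1.44,-1.792) [heading=273, draw]
FD 4: (-1.44,-1.792) -> (-1.231,-5.787) [heading=273, draw]
FD 15: (-1.231,-5.787) -> (-0.446,-20.766) [heading=273, draw]
FD 12: (-0.446,-20.766) -> (0.182,-32.75) [heading=273, draw]
FD 4: (0.182,-32.75) -> (0.391,-36.744) [heading=273, draw]
Final: pos=(0.391,-36.744), heading=273, 10 segment(s) drawn

Start position: (0, 0)
Final position: (0.391, -36.744)
Distance = 36.746; >= 1e-6 -> NOT closed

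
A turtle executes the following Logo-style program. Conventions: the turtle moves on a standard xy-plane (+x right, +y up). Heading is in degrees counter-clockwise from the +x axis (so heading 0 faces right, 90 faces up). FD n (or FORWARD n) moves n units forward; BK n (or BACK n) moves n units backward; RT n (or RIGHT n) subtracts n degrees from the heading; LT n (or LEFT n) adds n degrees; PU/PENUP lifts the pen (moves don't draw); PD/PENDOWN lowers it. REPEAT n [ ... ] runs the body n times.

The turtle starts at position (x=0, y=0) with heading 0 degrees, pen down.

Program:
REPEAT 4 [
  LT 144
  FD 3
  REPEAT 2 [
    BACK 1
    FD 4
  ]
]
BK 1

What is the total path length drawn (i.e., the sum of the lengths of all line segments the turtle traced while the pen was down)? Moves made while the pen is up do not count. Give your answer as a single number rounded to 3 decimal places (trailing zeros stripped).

Executing turtle program step by step:
Start: pos=(0,0), heading=0, pen down
REPEAT 4 [
  -- iteration 1/4 --
  LT 144: heading 0 -> 144
  FD 3: (0,0) -> (-2.427,1.763) [heading=144, draw]
  REPEAT 2 [
    -- iteration 1/2 --
    BK 1: (-2.427,1.763) -> (-1.618,1.176) [heading=144, draw]
    FD 4: (-1.618,1.176) -> (-4.854,3.527) [heading=144, draw]
    -- iteration 2/2 --
    BK 1: (-4.854,3.527) -> (-4.045,2.939) [heading=144, draw]
    FD 4: (-4.045,2.939) -> (-7.281,5.29) [heading=144, draw]
  ]
  -- iteration 2/4 --
  LT 144: heading 144 -> 288
  FD 3: (-7.281,5.29) -> (-6.354,2.437) [heading=288, draw]
  REPEAT 2 [
    -- iteration 1/2 --
    BK 1: (-6.354,2.437) -> (-6.663,3.388) [heading=288, draw]
    FD 4: (-6.663,3.388) -> (-5.427,-0.416) [heading=288, draw]
    -- iteration 2/2 --
    BK 1: (-5.427,-0.416) -> (-5.736,0.535) [heading=288, draw]
    FD 4: (-5.736,0.535) -> (-4.5,-3.269) [heading=288, draw]
  ]
  -- iteration 3/4 --
  LT 144: heading 288 -> 72
  FD 3: (-4.5,-3.269) -> (-3.573,-0.416) [heading=72, draw]
  REPEAT 2 [
    -- iteration 1/2 --
    BK 1: (-3.573,-0.416) -> (-3.882,-1.367) [heading=72, draw]
    FD 4: (-3.882,-1.367) -> (-2.646,2.437) [heading=72, draw]
    -- iteration 2/2 --
    BK 1: (-2.646,2.437) -> (-2.955,1.486) [heading=72, draw]
    FD 4: (-2.955,1.486) -> (-1.719,5.29) [heading=72, draw]
  ]
  -- iteration 4/4 --
  LT 144: heading 72 -> 216
  FD 3: (-1.719,5.29) -> (-4.146,3.527) [heading=216, draw]
  REPEAT 2 [
    -- iteration 1/2 --
    BK 1: (-4.146,3.527) -> (-3.337,4.114) [heading=216, draw]
    FD 4: (-3.337,4.114) -> (-6.573,1.763) [heading=216, draw]
    -- iteration 2/2 --
    BK 1: (-6.573,1.763) -> (-5.764,2.351) [heading=216, draw]
    FD 4: (-5.764,2.351) -> (-9,0) [heading=216, draw]
  ]
]
BK 1: (-9,0) -> (-8.191,0.588) [heading=216, draw]
Final: pos=(-8.191,0.588), heading=216, 21 segment(s) drawn

Segment lengths:
  seg 1: (0,0) -> (-2.427,1.763), length = 3
  seg 2: (-2.427,1.763) -> (-1.618,1.176), length = 1
  seg 3: (-1.618,1.176) -> (-4.854,3.527), length = 4
  seg 4: (-4.854,3.527) -> (-4.045,2.939), length = 1
  seg 5: (-4.045,2.939) -> (-7.281,5.29), length = 4
  seg 6: (-7.281,5.29) -> (-6.354,2.437), length = 3
  seg 7: (-6.354,2.437) -> (-6.663,3.388), length = 1
  seg 8: (-6.663,3.388) -> (-5.427,-0.416), length = 4
  seg 9: (-5.427,-0.416) -> (-5.736,0.535), length = 1
  seg 10: (-5.736,0.535) -> (-4.5,-3.269), length = 4
  seg 11: (-4.5,-3.269) -> (-3.573,-0.416), length = 3
  seg 12: (-3.573,-0.416) -> (-3.882,-1.367), length = 1
  seg 13: (-3.882,-1.367) -> (-2.646,2.437), length = 4
  seg 14: (-2.646,2.437) -> (-2.955,1.486), length = 1
  seg 15: (-2.955,1.486) -> (-1.719,5.29), length = 4
  seg 16: (-1.719,5.29) -> (-4.146,3.527), length = 3
  seg 17: (-4.146,3.527) -> (-3.337,4.114), length = 1
  seg 18: (-3.337,4.114) -> (-6.573,1.763), length = 4
  seg 19: (-6.573,1.763) -> (-5.764,2.351), length = 1
  seg 20: (-5.764,2.351) -> (-9,0), length = 4
  seg 21: (-9,0) -> (-8.191,0.588), length = 1
Total = 53

Answer: 53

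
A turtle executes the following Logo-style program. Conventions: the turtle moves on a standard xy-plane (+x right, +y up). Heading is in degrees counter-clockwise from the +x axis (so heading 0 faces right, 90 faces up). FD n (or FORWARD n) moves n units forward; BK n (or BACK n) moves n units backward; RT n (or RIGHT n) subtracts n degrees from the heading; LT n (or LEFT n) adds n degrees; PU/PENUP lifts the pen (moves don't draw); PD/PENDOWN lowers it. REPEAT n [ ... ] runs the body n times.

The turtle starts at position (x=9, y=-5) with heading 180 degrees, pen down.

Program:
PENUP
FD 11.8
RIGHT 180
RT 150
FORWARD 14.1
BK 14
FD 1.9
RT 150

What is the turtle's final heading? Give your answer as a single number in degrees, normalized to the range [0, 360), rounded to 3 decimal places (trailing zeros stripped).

Executing turtle program step by step:
Start: pos=(9,-5), heading=180, pen down
PU: pen up
FD 11.8: (9,-5) -> (-2.8,-5) [heading=180, move]
RT 180: heading 180 -> 0
RT 150: heading 0 -> 210
FD 14.1: (-2.8,-5) -> (-15.011,-12.05) [heading=210, move]
BK 14: (-15.011,-12.05) -> (-2.887,-5.05) [heading=210, move]
FD 1.9: (-2.887,-5.05) -> (-4.532,-6) [heading=210, move]
RT 150: heading 210 -> 60
Final: pos=(-4.532,-6), heading=60, 0 segment(s) drawn

Answer: 60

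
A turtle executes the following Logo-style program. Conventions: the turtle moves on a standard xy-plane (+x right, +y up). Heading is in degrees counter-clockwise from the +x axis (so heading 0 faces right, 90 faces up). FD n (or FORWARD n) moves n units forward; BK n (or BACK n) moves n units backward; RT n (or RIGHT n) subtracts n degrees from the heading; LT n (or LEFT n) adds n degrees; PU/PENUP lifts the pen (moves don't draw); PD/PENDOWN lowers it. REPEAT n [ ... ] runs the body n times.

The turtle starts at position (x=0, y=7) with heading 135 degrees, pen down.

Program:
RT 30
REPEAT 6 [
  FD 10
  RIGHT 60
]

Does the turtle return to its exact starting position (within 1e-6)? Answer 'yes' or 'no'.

Executing turtle program step by step:
Start: pos=(0,7), heading=135, pen down
RT 30: heading 135 -> 105
REPEAT 6 [
  -- iteration 1/6 --
  FD 10: (0,7) -> (-2.588,16.659) [heading=105, draw]
  RT 60: heading 105 -> 45
  -- iteration 2/6 --
  FD 10: (-2.588,16.659) -> (4.483,23.73) [heading=45, draw]
  RT 60: heading 45 -> 345
  -- iteration 3/6 --
  FD 10: (4.483,23.73) -> (14.142,21.142) [heading=345, draw]
  RT 60: heading 345 -> 285
  -- iteration 4/6 --
  FD 10: (14.142,21.142) -> (16.73,11.483) [heading=285, draw]
  RT 60: heading 285 -> 225
  -- iteration 5/6 --
  FD 10: (16.73,11.483) -> (9.659,4.412) [heading=225, draw]
  RT 60: heading 225 -> 165
  -- iteration 6/6 --
  FD 10: (9.659,4.412) -> (0,7) [heading=165, draw]
  RT 60: heading 165 -> 105
]
Final: pos=(0,7), heading=105, 6 segment(s) drawn

Start position: (0, 7)
Final position: (0, 7)
Distance = 0; < 1e-6 -> CLOSED

Answer: yes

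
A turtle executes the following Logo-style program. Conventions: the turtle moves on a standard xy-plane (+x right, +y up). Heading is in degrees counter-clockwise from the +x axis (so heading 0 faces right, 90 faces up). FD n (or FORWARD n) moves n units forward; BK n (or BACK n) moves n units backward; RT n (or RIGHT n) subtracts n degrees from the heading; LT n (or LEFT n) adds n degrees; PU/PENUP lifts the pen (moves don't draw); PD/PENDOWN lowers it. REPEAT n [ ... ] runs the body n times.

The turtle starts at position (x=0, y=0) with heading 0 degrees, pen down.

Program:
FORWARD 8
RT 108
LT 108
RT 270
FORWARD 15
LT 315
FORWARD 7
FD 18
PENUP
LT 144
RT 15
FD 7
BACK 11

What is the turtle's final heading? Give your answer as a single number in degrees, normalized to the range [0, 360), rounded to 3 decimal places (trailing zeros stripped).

Answer: 174

Derivation:
Executing turtle program step by step:
Start: pos=(0,0), heading=0, pen down
FD 8: (0,0) -> (8,0) [heading=0, draw]
RT 108: heading 0 -> 252
LT 108: heading 252 -> 0
RT 270: heading 0 -> 90
FD 15: (8,0) -> (8,15) [heading=90, draw]
LT 315: heading 90 -> 45
FD 7: (8,15) -> (12.95,19.95) [heading=45, draw]
FD 18: (12.95,19.95) -> (25.678,32.678) [heading=45, draw]
PU: pen up
LT 144: heading 45 -> 189
RT 15: heading 189 -> 174
FD 7: (25.678,32.678) -> (18.716,33.409) [heading=174, move]
BK 11: (18.716,33.409) -> (29.656,32.26) [heading=174, move]
Final: pos=(29.656,32.26), heading=174, 4 segment(s) drawn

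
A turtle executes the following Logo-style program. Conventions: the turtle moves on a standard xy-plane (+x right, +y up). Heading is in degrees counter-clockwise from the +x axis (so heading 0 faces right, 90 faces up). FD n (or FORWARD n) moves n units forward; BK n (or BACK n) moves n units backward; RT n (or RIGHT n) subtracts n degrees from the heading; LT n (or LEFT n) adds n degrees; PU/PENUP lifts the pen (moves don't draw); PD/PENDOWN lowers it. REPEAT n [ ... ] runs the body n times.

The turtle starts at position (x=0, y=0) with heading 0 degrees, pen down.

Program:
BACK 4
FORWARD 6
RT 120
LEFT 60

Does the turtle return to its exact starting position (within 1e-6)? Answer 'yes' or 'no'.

Answer: no

Derivation:
Executing turtle program step by step:
Start: pos=(0,0), heading=0, pen down
BK 4: (0,0) -> (-4,0) [heading=0, draw]
FD 6: (-4,0) -> (2,0) [heading=0, draw]
RT 120: heading 0 -> 240
LT 60: heading 240 -> 300
Final: pos=(2,0), heading=300, 2 segment(s) drawn

Start position: (0, 0)
Final position: (2, 0)
Distance = 2; >= 1e-6 -> NOT closed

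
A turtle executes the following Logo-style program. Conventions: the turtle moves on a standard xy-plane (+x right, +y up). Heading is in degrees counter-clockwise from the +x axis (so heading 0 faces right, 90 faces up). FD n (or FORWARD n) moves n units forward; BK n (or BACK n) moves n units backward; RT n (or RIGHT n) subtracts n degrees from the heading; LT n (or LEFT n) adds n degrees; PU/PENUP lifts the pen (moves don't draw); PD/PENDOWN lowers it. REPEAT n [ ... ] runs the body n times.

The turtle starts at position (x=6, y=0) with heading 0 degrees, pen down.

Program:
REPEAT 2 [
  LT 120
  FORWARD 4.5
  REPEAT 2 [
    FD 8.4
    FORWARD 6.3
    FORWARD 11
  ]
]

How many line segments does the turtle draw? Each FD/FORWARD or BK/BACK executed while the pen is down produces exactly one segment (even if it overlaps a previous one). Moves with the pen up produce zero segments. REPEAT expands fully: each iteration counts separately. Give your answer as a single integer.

Answer: 14

Derivation:
Executing turtle program step by step:
Start: pos=(6,0), heading=0, pen down
REPEAT 2 [
  -- iteration 1/2 --
  LT 120: heading 0 -> 120
  FD 4.5: (6,0) -> (3.75,3.897) [heading=120, draw]
  REPEAT 2 [
    -- iteration 1/2 --
    FD 8.4: (3.75,3.897) -> (-0.45,11.172) [heading=120, draw]
    FD 6.3: (-0.45,11.172) -> (-3.6,16.628) [heading=120, draw]
    FD 11: (-3.6,16.628) -> (-9.1,26.154) [heading=120, draw]
    -- iteration 2/2 --
    FD 8.4: (-9.1,26.154) -> (-13.3,33.429) [heading=120, draw]
    FD 6.3: (-13.3,33.429) -> (-16.45,38.885) [heading=120, draw]
    FD 11: (-16.45,38.885) -> (-21.95,48.411) [heading=120, draw]
  ]
  -- iteration 2/2 --
  LT 120: heading 120 -> 240
  FD 4.5: (-21.95,48.411) -> (-24.2,44.514) [heading=240, draw]
  REPEAT 2 [
    -- iteration 1/2 --
    FD 8.4: (-24.2,44.514) -> (-28.4,37.239) [heading=240, draw]
    FD 6.3: (-28.4,37.239) -> (-31.55,31.783) [heading=240, draw]
    FD 11: (-31.55,31.783) -> (-37.05,22.257) [heading=240, draw]
    -- iteration 2/2 --
    FD 8.4: (-37.05,22.257) -> (-41.25,14.982) [heading=240, draw]
    FD 6.3: (-41.25,14.982) -> (-44.4,9.526) [heading=240, draw]
    FD 11: (-44.4,9.526) -> (-49.9,0) [heading=240, draw]
  ]
]
Final: pos=(-49.9,0), heading=240, 14 segment(s) drawn
Segments drawn: 14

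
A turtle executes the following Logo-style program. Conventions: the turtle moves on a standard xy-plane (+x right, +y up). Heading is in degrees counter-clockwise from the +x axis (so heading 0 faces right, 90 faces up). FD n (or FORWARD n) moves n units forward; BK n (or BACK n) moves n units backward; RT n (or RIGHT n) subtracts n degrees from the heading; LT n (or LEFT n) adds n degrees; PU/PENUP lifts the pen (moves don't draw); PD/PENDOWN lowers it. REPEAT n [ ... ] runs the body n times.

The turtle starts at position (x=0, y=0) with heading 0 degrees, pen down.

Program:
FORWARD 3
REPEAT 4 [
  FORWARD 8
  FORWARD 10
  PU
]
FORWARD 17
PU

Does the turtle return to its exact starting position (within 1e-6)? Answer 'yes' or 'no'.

Answer: no

Derivation:
Executing turtle program step by step:
Start: pos=(0,0), heading=0, pen down
FD 3: (0,0) -> (3,0) [heading=0, draw]
REPEAT 4 [
  -- iteration 1/4 --
  FD 8: (3,0) -> (11,0) [heading=0, draw]
  FD 10: (11,0) -> (21,0) [heading=0, draw]
  PU: pen up
  -- iteration 2/4 --
  FD 8: (21,0) -> (29,0) [heading=0, move]
  FD 10: (29,0) -> (39,0) [heading=0, move]
  PU: pen up
  -- iteration 3/4 --
  FD 8: (39,0) -> (47,0) [heading=0, move]
  FD 10: (47,0) -> (57,0) [heading=0, move]
  PU: pen up
  -- iteration 4/4 --
  FD 8: (57,0) -> (65,0) [heading=0, move]
  FD 10: (65,0) -> (75,0) [heading=0, move]
  PU: pen up
]
FD 17: (75,0) -> (92,0) [heading=0, move]
PU: pen up
Final: pos=(92,0), heading=0, 3 segment(s) drawn

Start position: (0, 0)
Final position: (92, 0)
Distance = 92; >= 1e-6 -> NOT closed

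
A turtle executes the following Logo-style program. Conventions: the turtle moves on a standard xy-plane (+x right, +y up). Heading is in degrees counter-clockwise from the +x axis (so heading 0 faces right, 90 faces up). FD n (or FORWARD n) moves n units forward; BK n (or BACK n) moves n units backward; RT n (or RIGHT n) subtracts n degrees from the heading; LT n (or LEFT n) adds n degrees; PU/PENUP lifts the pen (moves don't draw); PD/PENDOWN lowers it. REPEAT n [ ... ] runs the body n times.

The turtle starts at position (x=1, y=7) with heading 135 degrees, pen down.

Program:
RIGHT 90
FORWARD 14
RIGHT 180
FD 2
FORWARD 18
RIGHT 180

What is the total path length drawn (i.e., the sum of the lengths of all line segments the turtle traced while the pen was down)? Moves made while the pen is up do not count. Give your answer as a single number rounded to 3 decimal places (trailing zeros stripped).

Executing turtle program step by step:
Start: pos=(1,7), heading=135, pen down
RT 90: heading 135 -> 45
FD 14: (1,7) -> (10.899,16.899) [heading=45, draw]
RT 180: heading 45 -> 225
FD 2: (10.899,16.899) -> (9.485,15.485) [heading=225, draw]
FD 18: (9.485,15.485) -> (-3.243,2.757) [heading=225, draw]
RT 180: heading 225 -> 45
Final: pos=(-3.243,2.757), heading=45, 3 segment(s) drawn

Segment lengths:
  seg 1: (1,7) -> (10.899,16.899), length = 14
  seg 2: (10.899,16.899) -> (9.485,15.485), length = 2
  seg 3: (9.485,15.485) -> (-3.243,2.757), length = 18
Total = 34

Answer: 34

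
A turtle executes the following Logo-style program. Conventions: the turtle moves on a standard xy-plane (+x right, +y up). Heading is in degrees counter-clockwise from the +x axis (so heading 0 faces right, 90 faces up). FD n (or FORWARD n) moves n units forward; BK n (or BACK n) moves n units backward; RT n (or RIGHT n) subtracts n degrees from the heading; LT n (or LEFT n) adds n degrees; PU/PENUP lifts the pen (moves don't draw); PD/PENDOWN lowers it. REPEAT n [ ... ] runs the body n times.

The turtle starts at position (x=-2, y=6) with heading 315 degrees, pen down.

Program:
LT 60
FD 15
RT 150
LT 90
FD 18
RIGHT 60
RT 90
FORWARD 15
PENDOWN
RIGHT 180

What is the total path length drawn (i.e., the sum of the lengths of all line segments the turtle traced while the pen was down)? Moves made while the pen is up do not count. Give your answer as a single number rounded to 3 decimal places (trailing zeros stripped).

Executing turtle program step by step:
Start: pos=(-2,6), heading=315, pen down
LT 60: heading 315 -> 15
FD 15: (-2,6) -> (12.489,9.882) [heading=15, draw]
RT 150: heading 15 -> 225
LT 90: heading 225 -> 315
FD 18: (12.489,9.882) -> (25.217,-2.846) [heading=315, draw]
RT 60: heading 315 -> 255
RT 90: heading 255 -> 165
FD 15: (25.217,-2.846) -> (10.728,1.037) [heading=165, draw]
PD: pen down
RT 180: heading 165 -> 345
Final: pos=(10.728,1.037), heading=345, 3 segment(s) drawn

Segment lengths:
  seg 1: (-2,6) -> (12.489,9.882), length = 15
  seg 2: (12.489,9.882) -> (25.217,-2.846), length = 18
  seg 3: (25.217,-2.846) -> (10.728,1.037), length = 15
Total = 48

Answer: 48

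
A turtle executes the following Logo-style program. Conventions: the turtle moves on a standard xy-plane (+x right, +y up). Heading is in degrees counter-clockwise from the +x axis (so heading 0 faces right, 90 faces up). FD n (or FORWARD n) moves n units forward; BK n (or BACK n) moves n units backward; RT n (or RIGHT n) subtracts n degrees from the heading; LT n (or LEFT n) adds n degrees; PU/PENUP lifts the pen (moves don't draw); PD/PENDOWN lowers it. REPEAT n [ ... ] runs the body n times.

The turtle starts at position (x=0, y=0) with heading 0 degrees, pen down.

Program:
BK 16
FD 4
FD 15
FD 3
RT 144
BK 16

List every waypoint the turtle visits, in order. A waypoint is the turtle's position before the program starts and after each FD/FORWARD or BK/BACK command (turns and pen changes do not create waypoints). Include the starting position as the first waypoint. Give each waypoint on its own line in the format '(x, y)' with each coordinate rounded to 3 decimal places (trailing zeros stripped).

Answer: (0, 0)
(-16, 0)
(-12, 0)
(3, 0)
(6, 0)
(18.944, 9.405)

Derivation:
Executing turtle program step by step:
Start: pos=(0,0), heading=0, pen down
BK 16: (0,0) -> (-16,0) [heading=0, draw]
FD 4: (-16,0) -> (-12,0) [heading=0, draw]
FD 15: (-12,0) -> (3,0) [heading=0, draw]
FD 3: (3,0) -> (6,0) [heading=0, draw]
RT 144: heading 0 -> 216
BK 16: (6,0) -> (18.944,9.405) [heading=216, draw]
Final: pos=(18.944,9.405), heading=216, 5 segment(s) drawn
Waypoints (6 total):
(0, 0)
(-16, 0)
(-12, 0)
(3, 0)
(6, 0)
(18.944, 9.405)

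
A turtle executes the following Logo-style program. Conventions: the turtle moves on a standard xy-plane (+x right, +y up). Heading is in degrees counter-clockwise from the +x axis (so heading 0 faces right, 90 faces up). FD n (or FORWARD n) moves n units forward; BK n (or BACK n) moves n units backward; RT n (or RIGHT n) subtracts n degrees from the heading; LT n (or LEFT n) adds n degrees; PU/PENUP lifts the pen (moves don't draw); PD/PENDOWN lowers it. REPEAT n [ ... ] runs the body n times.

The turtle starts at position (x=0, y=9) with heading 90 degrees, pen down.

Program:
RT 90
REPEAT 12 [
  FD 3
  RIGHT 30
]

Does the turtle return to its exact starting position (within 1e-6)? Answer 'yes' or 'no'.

Answer: yes

Derivation:
Executing turtle program step by step:
Start: pos=(0,9), heading=90, pen down
RT 90: heading 90 -> 0
REPEAT 12 [
  -- iteration 1/12 --
  FD 3: (0,9) -> (3,9) [heading=0, draw]
  RT 30: heading 0 -> 330
  -- iteration 2/12 --
  FD 3: (3,9) -> (5.598,7.5) [heading=330, draw]
  RT 30: heading 330 -> 300
  -- iteration 3/12 --
  FD 3: (5.598,7.5) -> (7.098,4.902) [heading=300, draw]
  RT 30: heading 300 -> 270
  -- iteration 4/12 --
  FD 3: (7.098,4.902) -> (7.098,1.902) [heading=270, draw]
  RT 30: heading 270 -> 240
  -- iteration 5/12 --
  FD 3: (7.098,1.902) -> (5.598,-0.696) [heading=240, draw]
  RT 30: heading 240 -> 210
  -- iteration 6/12 --
  FD 3: (5.598,-0.696) -> (3,-2.196) [heading=210, draw]
  RT 30: heading 210 -> 180
  -- iteration 7/12 --
  FD 3: (3,-2.196) -> (0,-2.196) [heading=180, draw]
  RT 30: heading 180 -> 150
  -- iteration 8/12 --
  FD 3: (0,-2.196) -> (-2.598,-0.696) [heading=150, draw]
  RT 30: heading 150 -> 120
  -- iteration 9/12 --
  FD 3: (-2.598,-0.696) -> (-4.098,1.902) [heading=120, draw]
  RT 30: heading 120 -> 90
  -- iteration 10/12 --
  FD 3: (-4.098,1.902) -> (-4.098,4.902) [heading=90, draw]
  RT 30: heading 90 -> 60
  -- iteration 11/12 --
  FD 3: (-4.098,4.902) -> (-2.598,7.5) [heading=60, draw]
  RT 30: heading 60 -> 30
  -- iteration 12/12 --
  FD 3: (-2.598,7.5) -> (0,9) [heading=30, draw]
  RT 30: heading 30 -> 0
]
Final: pos=(0,9), heading=0, 12 segment(s) drawn

Start position: (0, 9)
Final position: (0, 9)
Distance = 0; < 1e-6 -> CLOSED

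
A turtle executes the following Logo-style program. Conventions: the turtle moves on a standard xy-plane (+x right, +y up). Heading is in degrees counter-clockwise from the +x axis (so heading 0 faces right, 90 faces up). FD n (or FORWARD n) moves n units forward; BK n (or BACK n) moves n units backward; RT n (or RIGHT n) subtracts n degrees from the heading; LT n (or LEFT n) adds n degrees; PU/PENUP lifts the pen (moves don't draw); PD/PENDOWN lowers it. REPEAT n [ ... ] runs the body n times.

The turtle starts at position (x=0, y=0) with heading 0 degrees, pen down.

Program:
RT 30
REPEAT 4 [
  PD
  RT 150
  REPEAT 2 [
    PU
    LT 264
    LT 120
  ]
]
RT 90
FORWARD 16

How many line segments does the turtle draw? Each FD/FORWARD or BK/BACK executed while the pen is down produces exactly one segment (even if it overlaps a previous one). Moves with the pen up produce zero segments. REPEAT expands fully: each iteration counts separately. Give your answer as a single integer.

Executing turtle program step by step:
Start: pos=(0,0), heading=0, pen down
RT 30: heading 0 -> 330
REPEAT 4 [
  -- iteration 1/4 --
  PD: pen down
  RT 150: heading 330 -> 180
  REPEAT 2 [
    -- iteration 1/2 --
    PU: pen up
    LT 264: heading 180 -> 84
    LT 120: heading 84 -> 204
    -- iteration 2/2 --
    PU: pen up
    LT 264: heading 204 -> 108
    LT 120: heading 108 -> 228
  ]
  -- iteration 2/4 --
  PD: pen down
  RT 150: heading 228 -> 78
  REPEAT 2 [
    -- iteration 1/2 --
    PU: pen up
    LT 264: heading 78 -> 342
    LT 120: heading 342 -> 102
    -- iteration 2/2 --
    PU: pen up
    LT 264: heading 102 -> 6
    LT 120: heading 6 -> 126
  ]
  -- iteration 3/4 --
  PD: pen down
  RT 150: heading 126 -> 336
  REPEAT 2 [
    -- iteration 1/2 --
    PU: pen up
    LT 264: heading 336 -> 240
    LT 120: heading 240 -> 0
    -- iteration 2/2 --
    PU: pen up
    LT 264: heading 0 -> 264
    LT 120: heading 264 -> 24
  ]
  -- iteration 4/4 --
  PD: pen down
  RT 150: heading 24 -> 234
  REPEAT 2 [
    -- iteration 1/2 --
    PU: pen up
    LT 264: heading 234 -> 138
    LT 120: heading 138 -> 258
    -- iteration 2/2 --
    PU: pen up
    LT 264: heading 258 -> 162
    LT 120: heading 162 -> 282
  ]
]
RT 90: heading 282 -> 192
FD 16: (0,0) -> (-15.65,-3.327) [heading=192, move]
Final: pos=(-15.65,-3.327), heading=192, 0 segment(s) drawn
Segments drawn: 0

Answer: 0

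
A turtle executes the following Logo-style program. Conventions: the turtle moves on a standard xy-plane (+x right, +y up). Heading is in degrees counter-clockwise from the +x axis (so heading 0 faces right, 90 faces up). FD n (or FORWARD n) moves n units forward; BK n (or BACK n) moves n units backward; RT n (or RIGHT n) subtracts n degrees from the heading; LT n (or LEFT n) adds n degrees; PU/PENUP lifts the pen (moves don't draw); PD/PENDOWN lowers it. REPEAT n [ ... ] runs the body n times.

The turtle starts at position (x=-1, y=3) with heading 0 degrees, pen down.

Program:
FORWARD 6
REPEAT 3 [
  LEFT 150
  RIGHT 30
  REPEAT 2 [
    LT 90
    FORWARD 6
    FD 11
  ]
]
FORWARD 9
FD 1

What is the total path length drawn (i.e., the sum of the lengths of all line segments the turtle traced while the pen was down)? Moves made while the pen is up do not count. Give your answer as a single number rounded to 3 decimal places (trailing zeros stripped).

Executing turtle program step by step:
Start: pos=(-1,3), heading=0, pen down
FD 6: (-1,3) -> (5,3) [heading=0, draw]
REPEAT 3 [
  -- iteration 1/3 --
  LT 150: heading 0 -> 150
  RT 30: heading 150 -> 120
  REPEAT 2 [
    -- iteration 1/2 --
    LT 90: heading 120 -> 210
    FD 6: (5,3) -> (-0.196,0) [heading=210, draw]
    FD 11: (-0.196,0) -> (-9.722,-5.5) [heading=210, draw]
    -- iteration 2/2 --
    LT 90: heading 210 -> 300
    FD 6: (-9.722,-5.5) -> (-6.722,-10.696) [heading=300, draw]
    FD 11: (-6.722,-10.696) -> (-1.222,-20.222) [heading=300, draw]
  ]
  -- iteration 2/3 --
  LT 150: heading 300 -> 90
  RT 30: heading 90 -> 60
  REPEAT 2 [
    -- iteration 1/2 --
    LT 90: heading 60 -> 150
    FD 6: (-1.222,-20.222) -> (-6.419,-17.222) [heading=150, draw]
    FD 11: (-6.419,-17.222) -> (-15.945,-11.722) [heading=150, draw]
    -- iteration 2/2 --
    LT 90: heading 150 -> 240
    FD 6: (-15.945,-11.722) -> (-18.945,-16.919) [heading=240, draw]
    FD 11: (-18.945,-16.919) -> (-24.445,-26.445) [heading=240, draw]
  ]
  -- iteration 3/3 --
  LT 150: heading 240 -> 30
  RT 30: heading 30 -> 0
  REPEAT 2 [
    -- iteration 1/2 --
    LT 90: heading 0 -> 90
    FD 6: (-24.445,-26.445) -> (-24.445,-20.445) [heading=90, draw]
    FD 11: (-24.445,-20.445) -> (-24.445,-9.445) [heading=90, draw]
    -- iteration 2/2 --
    LT 90: heading 90 -> 180
    FD 6: (-24.445,-9.445) -> (-30.445,-9.445) [heading=180, draw]
    FD 11: (-30.445,-9.445) -> (-41.445,-9.445) [heading=180, draw]
  ]
]
FD 9: (-41.445,-9.445) -> (-50.445,-9.445) [heading=180, draw]
FD 1: (-50.445,-9.445) -> (-51.445,-9.445) [heading=180, draw]
Final: pos=(-51.445,-9.445), heading=180, 15 segment(s) drawn

Segment lengths:
  seg 1: (-1,3) -> (5,3), length = 6
  seg 2: (5,3) -> (-0.196,0), length = 6
  seg 3: (-0.196,0) -> (-9.722,-5.5), length = 11
  seg 4: (-9.722,-5.5) -> (-6.722,-10.696), length = 6
  seg 5: (-6.722,-10.696) -> (-1.222,-20.222), length = 11
  seg 6: (-1.222,-20.222) -> (-6.419,-17.222), length = 6
  seg 7: (-6.419,-17.222) -> (-15.945,-11.722), length = 11
  seg 8: (-15.945,-11.722) -> (-18.945,-16.919), length = 6
  seg 9: (-18.945,-16.919) -> (-24.445,-26.445), length = 11
  seg 10: (-24.445,-26.445) -> (-24.445,-20.445), length = 6
  seg 11: (-24.445,-20.445) -> (-24.445,-9.445), length = 11
  seg 12: (-24.445,-9.445) -> (-30.445,-9.445), length = 6
  seg 13: (-30.445,-9.445) -> (-41.445,-9.445), length = 11
  seg 14: (-41.445,-9.445) -> (-50.445,-9.445), length = 9
  seg 15: (-50.445,-9.445) -> (-51.445,-9.445), length = 1
Total = 118

Answer: 118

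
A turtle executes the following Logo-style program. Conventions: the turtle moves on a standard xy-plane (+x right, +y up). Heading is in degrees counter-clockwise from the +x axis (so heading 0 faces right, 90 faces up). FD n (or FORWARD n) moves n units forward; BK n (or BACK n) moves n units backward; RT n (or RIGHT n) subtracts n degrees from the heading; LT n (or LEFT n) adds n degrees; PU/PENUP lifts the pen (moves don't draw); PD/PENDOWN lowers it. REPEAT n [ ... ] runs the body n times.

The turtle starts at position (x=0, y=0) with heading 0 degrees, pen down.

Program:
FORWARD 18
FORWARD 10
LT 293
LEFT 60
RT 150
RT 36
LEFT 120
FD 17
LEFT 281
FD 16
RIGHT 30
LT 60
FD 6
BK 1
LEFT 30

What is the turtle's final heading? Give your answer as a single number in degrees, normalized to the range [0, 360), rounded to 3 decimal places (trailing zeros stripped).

Answer: 268

Derivation:
Executing turtle program step by step:
Start: pos=(0,0), heading=0, pen down
FD 18: (0,0) -> (18,0) [heading=0, draw]
FD 10: (18,0) -> (28,0) [heading=0, draw]
LT 293: heading 0 -> 293
LT 60: heading 293 -> 353
RT 150: heading 353 -> 203
RT 36: heading 203 -> 167
LT 120: heading 167 -> 287
FD 17: (28,0) -> (32.97,-16.257) [heading=287, draw]
LT 281: heading 287 -> 208
FD 16: (32.97,-16.257) -> (18.843,-23.769) [heading=208, draw]
RT 30: heading 208 -> 178
LT 60: heading 178 -> 238
FD 6: (18.843,-23.769) -> (15.664,-28.857) [heading=238, draw]
BK 1: (15.664,-28.857) -> (16.194,-28.009) [heading=238, draw]
LT 30: heading 238 -> 268
Final: pos=(16.194,-28.009), heading=268, 6 segment(s) drawn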